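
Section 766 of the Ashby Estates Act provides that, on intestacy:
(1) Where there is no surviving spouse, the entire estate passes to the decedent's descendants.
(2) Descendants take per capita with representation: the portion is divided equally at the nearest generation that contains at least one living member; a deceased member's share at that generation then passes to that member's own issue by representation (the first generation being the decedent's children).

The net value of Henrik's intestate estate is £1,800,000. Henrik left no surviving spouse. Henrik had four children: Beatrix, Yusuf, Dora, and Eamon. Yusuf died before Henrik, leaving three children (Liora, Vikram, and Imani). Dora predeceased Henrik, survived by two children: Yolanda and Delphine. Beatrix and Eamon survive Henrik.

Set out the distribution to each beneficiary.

The entire £1,800,000 passes to the descendants.
That amount (£1,800,000) is divided into 4 shares of £450,000: Beatrix and Eamon each take £450,000; Yusuf's £450,000 share passes to Yusuf's issue; Dora's £450,000 share passes to Dora's issue.
Yusuf's share (£450,000) is divided into 3 shares of £150,000: Liora, Vikram, and Imani each take £150,000.
Dora's share (£450,000) is divided into 2 shares of £225,000: Yolanda and Delphine each take £225,000.

Beatrix: £450,000; Liora: £150,000; Vikram: £150,000; Imani: £150,000; Yolanda: £225,000; Delphine: £225,000; Eamon: £450,000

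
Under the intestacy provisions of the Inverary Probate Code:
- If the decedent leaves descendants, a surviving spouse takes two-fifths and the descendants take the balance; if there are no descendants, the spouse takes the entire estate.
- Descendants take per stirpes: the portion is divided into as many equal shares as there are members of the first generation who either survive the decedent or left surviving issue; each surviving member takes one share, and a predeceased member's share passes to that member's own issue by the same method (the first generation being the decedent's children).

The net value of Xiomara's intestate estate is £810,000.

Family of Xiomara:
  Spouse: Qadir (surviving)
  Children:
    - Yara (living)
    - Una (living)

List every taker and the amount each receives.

Qadir takes two-fifths of £810,000 = £324,000. The remaining £486,000 passes to the descendants.
The descendants' portion (£486,000) is divided into 2 shares of £243,000: Yara and Una each take £243,000.

Qadir: £324,000; Yara: £243,000; Una: £243,000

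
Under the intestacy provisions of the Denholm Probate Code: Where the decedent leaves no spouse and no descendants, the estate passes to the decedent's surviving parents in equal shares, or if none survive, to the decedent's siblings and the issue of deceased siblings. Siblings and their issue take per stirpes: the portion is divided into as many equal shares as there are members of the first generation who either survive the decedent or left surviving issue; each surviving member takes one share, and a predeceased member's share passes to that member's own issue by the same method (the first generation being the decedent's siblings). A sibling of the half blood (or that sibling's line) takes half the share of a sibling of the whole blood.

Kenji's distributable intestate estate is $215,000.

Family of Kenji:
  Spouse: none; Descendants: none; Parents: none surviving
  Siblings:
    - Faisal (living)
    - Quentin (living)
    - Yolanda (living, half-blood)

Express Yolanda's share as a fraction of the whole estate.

The entire $215,000 passes to the siblings and their issue.
Counting each half-blood sibling's line as half a unit, there are 5/2 units in $215,000, so one unit is $86,000. Whole-blood lines (Faisal and Quentin) take $86,000 each; half-blood lines (Yolanda) take $43,000 each.

Yolanda receives 1/5 of the estate.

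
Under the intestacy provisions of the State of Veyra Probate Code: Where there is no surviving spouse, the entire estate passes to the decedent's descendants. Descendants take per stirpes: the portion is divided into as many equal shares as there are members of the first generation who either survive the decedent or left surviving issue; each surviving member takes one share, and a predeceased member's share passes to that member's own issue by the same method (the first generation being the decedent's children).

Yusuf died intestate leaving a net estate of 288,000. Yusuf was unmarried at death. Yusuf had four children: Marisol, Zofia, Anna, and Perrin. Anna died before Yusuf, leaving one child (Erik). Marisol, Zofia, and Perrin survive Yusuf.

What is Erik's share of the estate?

The entire 288,000 passes to the descendants.
That amount (288,000) is divided into 4 shares of 72,000: Marisol, Zofia, and Perrin each take 72,000; Anna's 72,000 share passes to Anna's issue.
Anna's share (72,000) passes entirely to Erik.

Erik receives 72,000.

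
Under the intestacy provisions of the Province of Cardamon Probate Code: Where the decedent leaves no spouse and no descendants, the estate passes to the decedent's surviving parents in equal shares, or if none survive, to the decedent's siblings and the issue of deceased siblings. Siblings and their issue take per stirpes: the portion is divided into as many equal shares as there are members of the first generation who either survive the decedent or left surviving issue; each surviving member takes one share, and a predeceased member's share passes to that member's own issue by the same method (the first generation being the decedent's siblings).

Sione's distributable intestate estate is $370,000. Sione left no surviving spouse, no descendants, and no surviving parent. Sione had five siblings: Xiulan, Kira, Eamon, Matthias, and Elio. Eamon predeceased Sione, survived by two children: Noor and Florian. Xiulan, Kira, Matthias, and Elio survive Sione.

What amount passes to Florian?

Florian receives $37,000.

The entire $370,000 passes to the siblings and their issue.
That amount ($370,000) is divided into 5 shares of $74,000: Xiulan, Kira, Matthias, and Elio each take $74,000; Eamon's $74,000 share passes to Eamon's issue.
Eamon's share ($74,000) is divided into 2 shares of $37,000: Noor and Florian each take $37,000.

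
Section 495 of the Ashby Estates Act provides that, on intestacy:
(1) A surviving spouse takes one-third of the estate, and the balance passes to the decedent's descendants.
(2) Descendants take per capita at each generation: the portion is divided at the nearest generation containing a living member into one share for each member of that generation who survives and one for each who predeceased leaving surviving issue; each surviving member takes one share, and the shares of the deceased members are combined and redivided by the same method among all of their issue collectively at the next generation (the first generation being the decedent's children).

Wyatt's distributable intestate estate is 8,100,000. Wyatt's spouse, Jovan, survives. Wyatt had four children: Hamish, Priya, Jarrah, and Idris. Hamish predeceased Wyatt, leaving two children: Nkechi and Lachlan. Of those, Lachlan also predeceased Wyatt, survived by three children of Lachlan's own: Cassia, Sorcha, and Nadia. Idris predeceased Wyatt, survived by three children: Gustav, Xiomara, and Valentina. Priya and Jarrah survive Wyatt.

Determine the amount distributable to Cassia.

Cassia receives 180,000.

Jovan takes one-third of 8,100,000 = 2,700,000. The remaining 5,400,000 passes to the descendants.
The descendants' portion (5,400,000) is divided at the children's generation into 4 shares of 1,350,000. Priya and Jarrah each take 1,350,000. The 2 shares of the deceased (Hamish and Idris) are combined into a pool of 2,700,000.
That pool (2,700,000) is divided at the grandchildren's generation into 5 shares of 540,000. Nkechi, Gustav, Xiomara, and Valentina each take 540,000. The remaining share for the deceased Lachlan (540,000) is carried to the next generation.
That pool (540,000) is divided at the great-grandchildren's generation equally among Cassia, Sorcha, and Nadia: 180,000 each.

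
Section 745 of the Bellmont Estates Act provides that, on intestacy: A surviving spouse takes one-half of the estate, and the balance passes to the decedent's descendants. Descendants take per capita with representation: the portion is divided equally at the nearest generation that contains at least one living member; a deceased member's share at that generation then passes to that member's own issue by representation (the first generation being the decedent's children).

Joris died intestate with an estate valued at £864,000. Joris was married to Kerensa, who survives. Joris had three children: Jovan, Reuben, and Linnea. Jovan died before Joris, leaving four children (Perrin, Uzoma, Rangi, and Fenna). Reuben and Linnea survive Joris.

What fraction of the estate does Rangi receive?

Rangi receives 1/24 of the estate.

Kerensa takes one-half of £864,000 = £432,000. The remaining £432,000 passes to the descendants.
The descendants' portion (£432,000) is divided into 3 shares of £144,000: Reuben and Linnea each take £144,000; Jovan's £144,000 share passes to Jovan's issue.
Jovan's share (£144,000) is divided into 4 shares of £36,000: Perrin, Uzoma, Rangi, and Fenna each take £36,000.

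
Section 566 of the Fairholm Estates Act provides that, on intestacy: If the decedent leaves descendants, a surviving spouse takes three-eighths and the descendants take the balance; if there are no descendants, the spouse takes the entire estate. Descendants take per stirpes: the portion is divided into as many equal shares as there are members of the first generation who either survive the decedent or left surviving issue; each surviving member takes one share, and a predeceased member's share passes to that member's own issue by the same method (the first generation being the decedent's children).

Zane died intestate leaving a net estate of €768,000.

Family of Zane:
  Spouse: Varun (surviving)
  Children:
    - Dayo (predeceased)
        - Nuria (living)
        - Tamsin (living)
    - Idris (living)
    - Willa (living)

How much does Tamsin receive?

Varun takes three-eighths of €768,000 = €288,000. The remaining €480,000 passes to the descendants.
The descendants' portion (€480,000) is divided into 3 shares of €160,000: Idris and Willa each take €160,000; Dayo's €160,000 share passes to Dayo's issue.
Dayo's share (€160,000) is divided into 2 shares of €80,000: Nuria and Tamsin each take €80,000.

Tamsin receives €80,000.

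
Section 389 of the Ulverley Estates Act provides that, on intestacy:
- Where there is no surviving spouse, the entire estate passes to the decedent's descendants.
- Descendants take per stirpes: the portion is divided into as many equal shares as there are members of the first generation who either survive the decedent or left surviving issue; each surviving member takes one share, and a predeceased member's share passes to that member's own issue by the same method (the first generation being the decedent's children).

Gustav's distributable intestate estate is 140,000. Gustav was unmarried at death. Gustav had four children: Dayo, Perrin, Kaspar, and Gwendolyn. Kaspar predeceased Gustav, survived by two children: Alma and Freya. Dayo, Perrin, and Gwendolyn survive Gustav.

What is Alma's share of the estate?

The entire 140,000 passes to the descendants.
That amount (140,000) is divided into 4 shares of 35,000: Dayo, Perrin, and Gwendolyn each take 35,000; Kaspar's 35,000 share passes to Kaspar's issue.
Kaspar's share (35,000) is divided into 2 shares of 17,500: Alma and Freya each take 17,500.

Alma receives 17,500.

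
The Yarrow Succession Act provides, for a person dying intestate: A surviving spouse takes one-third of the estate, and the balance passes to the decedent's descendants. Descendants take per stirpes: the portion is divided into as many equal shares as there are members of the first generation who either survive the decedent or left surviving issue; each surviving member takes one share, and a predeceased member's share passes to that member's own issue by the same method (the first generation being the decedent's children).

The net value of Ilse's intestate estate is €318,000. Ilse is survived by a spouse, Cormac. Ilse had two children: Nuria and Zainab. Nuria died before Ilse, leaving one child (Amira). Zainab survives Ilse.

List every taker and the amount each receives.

Cormac: €106,000; Amira: €106,000; Zainab: €106,000

Cormac takes one-third of €318,000 = €106,000. The remaining €212,000 passes to the descendants.
The descendants' portion (€212,000) is divided into 2 shares of €106,000: Zainab takes €106,000; Nuria's €106,000 share passes to Nuria's issue.
Nuria's share (€106,000) passes entirely to Amira.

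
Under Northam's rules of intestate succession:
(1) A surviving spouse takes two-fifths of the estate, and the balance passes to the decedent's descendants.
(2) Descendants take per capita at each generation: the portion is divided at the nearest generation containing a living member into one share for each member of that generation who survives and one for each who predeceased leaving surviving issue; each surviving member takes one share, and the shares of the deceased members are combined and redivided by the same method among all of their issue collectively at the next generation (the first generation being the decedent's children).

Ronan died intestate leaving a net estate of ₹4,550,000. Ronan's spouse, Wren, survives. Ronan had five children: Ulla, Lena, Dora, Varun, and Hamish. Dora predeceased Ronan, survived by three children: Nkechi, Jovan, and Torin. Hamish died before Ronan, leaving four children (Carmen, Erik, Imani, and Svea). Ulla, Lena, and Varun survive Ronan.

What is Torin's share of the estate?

Torin receives ₹156,000.

Wren takes two-fifths of ₹4,550,000 = ₹1,820,000. The remaining ₹2,730,000 passes to the descendants.
The descendants' portion (₹2,730,000) is divided at the children's generation into 5 shares of ₹546,000. Ulla, Lena, and Varun each take ₹546,000. The 2 shares of the deceased (Dora and Hamish) are combined into a pool of ₹1,092,000.
That pool (₹1,092,000) is divided at the grandchildren's generation equally among Nkechi, Jovan, Torin, Carmen, Erik, Imani, and Svea: ₹156,000 each.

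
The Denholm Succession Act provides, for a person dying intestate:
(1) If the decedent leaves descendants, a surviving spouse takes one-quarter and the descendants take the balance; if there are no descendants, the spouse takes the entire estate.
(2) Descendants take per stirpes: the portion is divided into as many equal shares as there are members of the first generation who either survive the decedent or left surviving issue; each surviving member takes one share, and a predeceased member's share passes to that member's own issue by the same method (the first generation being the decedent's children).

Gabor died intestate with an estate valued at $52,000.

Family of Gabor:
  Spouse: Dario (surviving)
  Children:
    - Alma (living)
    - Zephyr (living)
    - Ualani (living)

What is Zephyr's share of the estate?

Dario takes one-quarter of $52,000 = $13,000. The remaining $39,000 passes to the descendants.
The descendants' portion ($39,000) is divided into 3 shares of $13,000: Alma, Zephyr, and Ualani each take $13,000.

Zephyr receives $13,000.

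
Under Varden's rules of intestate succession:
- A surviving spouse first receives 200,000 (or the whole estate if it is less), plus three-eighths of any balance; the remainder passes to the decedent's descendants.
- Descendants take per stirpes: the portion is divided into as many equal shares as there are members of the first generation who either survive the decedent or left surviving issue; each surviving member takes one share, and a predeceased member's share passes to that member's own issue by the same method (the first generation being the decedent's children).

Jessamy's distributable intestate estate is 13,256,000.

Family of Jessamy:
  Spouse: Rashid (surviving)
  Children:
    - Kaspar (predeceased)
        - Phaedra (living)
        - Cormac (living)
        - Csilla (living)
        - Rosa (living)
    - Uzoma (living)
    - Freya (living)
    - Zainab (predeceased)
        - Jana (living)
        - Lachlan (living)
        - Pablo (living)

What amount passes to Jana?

Rashid first takes 200,000, leaving a balance of 13,056,000. Rashid then takes three-eighths of the balance (4,896,000), for a total of 5,096,000. The remaining 8,160,000 passes to the descendants.
The descendants' portion (8,160,000) is divided into 4 shares of 2,040,000: Uzoma and Freya each take 2,040,000; Kaspar's 2,040,000 share passes to Kaspar's issue; Zainab's 2,040,000 share passes to Zainab's issue.
Kaspar's share (2,040,000) is divided into 4 shares of 510,000: Phaedra, Cormac, Csilla, and Rosa each take 510,000.
Zainab's share (2,040,000) is divided into 3 shares of 680,000: Jana, Lachlan, and Pablo each take 680,000.

Jana receives 680,000.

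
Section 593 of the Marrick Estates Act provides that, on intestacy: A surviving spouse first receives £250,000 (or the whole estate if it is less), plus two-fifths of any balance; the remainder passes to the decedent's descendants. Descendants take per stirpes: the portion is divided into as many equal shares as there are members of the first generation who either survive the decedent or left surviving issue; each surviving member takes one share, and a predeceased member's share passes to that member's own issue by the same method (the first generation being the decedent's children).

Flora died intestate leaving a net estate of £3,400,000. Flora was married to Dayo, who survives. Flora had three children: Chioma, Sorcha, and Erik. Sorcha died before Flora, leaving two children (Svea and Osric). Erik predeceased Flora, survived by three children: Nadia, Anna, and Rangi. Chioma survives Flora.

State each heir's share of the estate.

Dayo first takes £250,000, leaving a balance of £3,150,000. Dayo then takes two-fifths of the balance (£1,260,000), for a total of £1,510,000. The remaining £1,890,000 passes to the descendants.
The descendants' portion (£1,890,000) is divided into 3 shares of £630,000: Chioma takes £630,000; Sorcha's £630,000 share passes to Sorcha's issue; Erik's £630,000 share passes to Erik's issue.
Sorcha's share (£630,000) is divided into 2 shares of £315,000: Svea and Osric each take £315,000.
Erik's share (£630,000) is divided into 3 shares of £210,000: Nadia, Anna, and Rangi each take £210,000.

Dayo: £1,510,000; Chioma: £630,000; Svea: £315,000; Osric: £315,000; Nadia: £210,000; Anna: £210,000; Rangi: £210,000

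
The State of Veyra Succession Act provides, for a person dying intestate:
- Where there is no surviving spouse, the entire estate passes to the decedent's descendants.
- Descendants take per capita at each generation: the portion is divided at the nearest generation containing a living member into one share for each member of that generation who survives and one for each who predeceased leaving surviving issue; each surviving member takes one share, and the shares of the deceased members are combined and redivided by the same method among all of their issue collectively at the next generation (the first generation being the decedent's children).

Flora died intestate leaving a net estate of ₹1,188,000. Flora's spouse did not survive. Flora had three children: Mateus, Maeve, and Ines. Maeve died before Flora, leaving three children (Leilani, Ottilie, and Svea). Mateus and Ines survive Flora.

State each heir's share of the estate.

Mateus: ₹396,000; Leilani: ₹132,000; Ottilie: ₹132,000; Svea: ₹132,000; Ines: ₹396,000

The entire ₹1,188,000 passes to the descendants.
That amount (₹1,188,000) is divided at the children's generation into 3 shares of ₹396,000. Mateus and Ines each take ₹396,000. The remaining share for the deceased Maeve (₹396,000) is carried to the next generation.
That pool (₹396,000) is divided at the grandchildren's generation equally among Leilani, Ottilie, and Svea: ₹132,000 each.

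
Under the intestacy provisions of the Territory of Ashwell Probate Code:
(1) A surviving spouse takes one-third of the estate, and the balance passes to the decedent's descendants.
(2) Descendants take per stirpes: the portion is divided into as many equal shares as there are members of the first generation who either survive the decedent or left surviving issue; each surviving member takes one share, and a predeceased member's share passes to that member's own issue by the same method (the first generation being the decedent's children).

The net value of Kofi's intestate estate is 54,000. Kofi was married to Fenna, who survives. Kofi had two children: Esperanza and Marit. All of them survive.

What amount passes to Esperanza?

Fenna takes one-third of 54,000 = 18,000. The remaining 36,000 passes to the descendants.
The descendants' portion (36,000) is divided into 2 shares of 18,000: Esperanza and Marit each take 18,000.

Esperanza receives 18,000.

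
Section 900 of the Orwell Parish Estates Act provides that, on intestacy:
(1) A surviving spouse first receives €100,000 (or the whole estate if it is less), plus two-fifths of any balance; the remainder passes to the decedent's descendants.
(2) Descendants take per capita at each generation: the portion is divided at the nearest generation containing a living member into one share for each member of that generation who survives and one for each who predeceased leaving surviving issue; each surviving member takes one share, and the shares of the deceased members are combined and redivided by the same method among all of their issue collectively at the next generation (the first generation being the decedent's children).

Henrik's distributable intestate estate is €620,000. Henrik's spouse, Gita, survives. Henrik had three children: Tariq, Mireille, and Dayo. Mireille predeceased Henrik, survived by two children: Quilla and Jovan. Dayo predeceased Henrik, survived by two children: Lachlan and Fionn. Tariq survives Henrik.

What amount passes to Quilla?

Quilla receives €52,000.

Gita first takes €100,000, leaving a balance of €520,000. Gita then takes two-fifths of the balance (€208,000), for a total of €308,000. The remaining €312,000 passes to the descendants.
The descendants' portion (€312,000) is divided at the children's generation into 3 shares of €104,000. Tariq takes €104,000. The 2 shares of the deceased (Mireille and Dayo) are combined into a pool of €208,000.
That pool (€208,000) is divided at the grandchildren's generation equally among Quilla, Jovan, Lachlan, and Fionn: €52,000 each.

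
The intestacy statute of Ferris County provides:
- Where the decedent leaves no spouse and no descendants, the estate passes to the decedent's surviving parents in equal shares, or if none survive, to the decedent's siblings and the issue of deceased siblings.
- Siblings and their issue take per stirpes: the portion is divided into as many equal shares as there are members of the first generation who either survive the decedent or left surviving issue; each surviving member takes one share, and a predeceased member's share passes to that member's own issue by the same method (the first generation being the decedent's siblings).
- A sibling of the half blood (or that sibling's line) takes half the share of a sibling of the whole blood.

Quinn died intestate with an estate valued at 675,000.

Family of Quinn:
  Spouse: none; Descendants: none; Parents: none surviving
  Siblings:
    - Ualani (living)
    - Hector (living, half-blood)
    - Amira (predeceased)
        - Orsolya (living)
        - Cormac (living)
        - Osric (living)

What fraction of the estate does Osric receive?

The entire 675,000 passes to the siblings and their issue.
Counting each half-blood sibling's line as half a unit, there are 5/2 units in 675,000, so one unit is 270,000. Whole-blood lines (Ualani and Amira) take 270,000 each; half-blood lines (Hector) take 135,000 each.
Amira's share (270,000) is divided into 3 shares of 90,000: Orsolya, Cormac, and Osric each take 90,000.

Osric receives 2/15 of the estate.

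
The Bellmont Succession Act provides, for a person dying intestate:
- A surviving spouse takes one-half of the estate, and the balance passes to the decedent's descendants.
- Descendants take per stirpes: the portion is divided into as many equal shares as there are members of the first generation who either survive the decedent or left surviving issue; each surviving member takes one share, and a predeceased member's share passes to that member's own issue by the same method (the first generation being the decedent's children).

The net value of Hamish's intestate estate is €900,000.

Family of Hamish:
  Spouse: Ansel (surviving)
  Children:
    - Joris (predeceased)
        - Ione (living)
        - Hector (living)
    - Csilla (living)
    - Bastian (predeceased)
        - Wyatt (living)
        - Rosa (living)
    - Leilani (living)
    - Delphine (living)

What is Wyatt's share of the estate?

Wyatt receives €45,000.

Ansel takes one-half of €900,000 = €450,000. The remaining €450,000 passes to the descendants.
The descendants' portion (€450,000) is divided into 5 shares of €90,000: Csilla, Leilani, and Delphine each take €90,000; Joris's €90,000 share passes to Joris's issue; Bastian's €90,000 share passes to Bastian's issue.
Joris's share (€90,000) is divided into 2 shares of €45,000: Ione and Hector each take €45,000.
Bastian's share (€90,000) is divided into 2 shares of €45,000: Wyatt and Rosa each take €45,000.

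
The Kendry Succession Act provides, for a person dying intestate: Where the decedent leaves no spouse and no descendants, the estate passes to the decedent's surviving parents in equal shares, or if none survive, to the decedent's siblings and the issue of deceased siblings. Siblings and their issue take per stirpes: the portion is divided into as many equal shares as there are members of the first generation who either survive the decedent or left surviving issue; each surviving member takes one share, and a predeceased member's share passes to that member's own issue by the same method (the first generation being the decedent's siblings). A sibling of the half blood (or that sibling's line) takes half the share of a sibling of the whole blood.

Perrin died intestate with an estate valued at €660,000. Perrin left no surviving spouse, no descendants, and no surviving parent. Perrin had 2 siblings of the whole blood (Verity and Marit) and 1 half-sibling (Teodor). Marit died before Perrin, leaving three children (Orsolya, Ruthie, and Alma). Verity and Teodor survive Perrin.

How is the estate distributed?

Verity: €264,000; Orsolya: €88,000; Ruthie: €88,000; Alma: €88,000; Teodor: €132,000

The entire €660,000 passes to the siblings and their issue.
Counting each half-blood sibling's line as half a unit, there are 5/2 units in €660,000, so one unit is €264,000. Whole-blood lines (Verity and Marit) take €264,000 each; half-blood lines (Teodor) take €132,000 each.
Marit's share (€264,000) is divided into 3 shares of €88,000: Orsolya, Ruthie, and Alma each take €88,000.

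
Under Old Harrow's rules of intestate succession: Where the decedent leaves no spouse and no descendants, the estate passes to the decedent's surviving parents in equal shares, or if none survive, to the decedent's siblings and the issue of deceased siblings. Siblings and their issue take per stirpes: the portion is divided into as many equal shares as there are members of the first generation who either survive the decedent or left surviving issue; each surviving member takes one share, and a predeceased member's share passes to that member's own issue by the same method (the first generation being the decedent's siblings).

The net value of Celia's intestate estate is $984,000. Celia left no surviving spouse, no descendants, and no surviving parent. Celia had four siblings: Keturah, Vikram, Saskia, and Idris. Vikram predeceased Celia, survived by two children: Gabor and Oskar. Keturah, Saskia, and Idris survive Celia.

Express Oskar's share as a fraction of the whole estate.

Oskar receives 1/8 of the estate.

The entire $984,000 passes to the siblings and their issue.
That amount ($984,000) is divided into 4 shares of $246,000: Keturah, Saskia, and Idris each take $246,000; Vikram's $246,000 share passes to Vikram's issue.
Vikram's share ($246,000) is divided into 2 shares of $123,000: Gabor and Oskar each take $123,000.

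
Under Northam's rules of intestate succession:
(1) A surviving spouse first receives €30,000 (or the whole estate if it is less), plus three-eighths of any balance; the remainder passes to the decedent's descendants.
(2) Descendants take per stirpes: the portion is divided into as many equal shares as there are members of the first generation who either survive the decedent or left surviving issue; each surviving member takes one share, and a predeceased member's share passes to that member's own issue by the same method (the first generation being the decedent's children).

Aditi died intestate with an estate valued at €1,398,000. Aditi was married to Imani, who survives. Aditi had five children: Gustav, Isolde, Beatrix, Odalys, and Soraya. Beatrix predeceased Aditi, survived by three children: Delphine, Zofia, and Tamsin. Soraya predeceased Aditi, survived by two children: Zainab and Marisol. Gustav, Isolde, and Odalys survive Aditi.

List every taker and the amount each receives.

Imani: €543,000; Gustav: €171,000; Isolde: €171,000; Delphine: €57,000; Zofia: €57,000; Tamsin: €57,000; Odalys: €171,000; Zainab: €85,500; Marisol: €85,500

Imani first takes €30,000, leaving a balance of €1,368,000. Imani then takes three-eighths of the balance (€513,000), for a total of €543,000. The remaining €855,000 passes to the descendants.
The descendants' portion (€855,000) is divided into 5 shares of €171,000: Gustav, Isolde, and Odalys each take €171,000; Beatrix's €171,000 share passes to Beatrix's issue; Soraya's €171,000 share passes to Soraya's issue.
Beatrix's share (€171,000) is divided into 3 shares of €57,000: Delphine, Zofia, and Tamsin each take €57,000.
Soraya's share (€171,000) is divided into 2 shares of €85,500: Zainab and Marisol each take €85,500.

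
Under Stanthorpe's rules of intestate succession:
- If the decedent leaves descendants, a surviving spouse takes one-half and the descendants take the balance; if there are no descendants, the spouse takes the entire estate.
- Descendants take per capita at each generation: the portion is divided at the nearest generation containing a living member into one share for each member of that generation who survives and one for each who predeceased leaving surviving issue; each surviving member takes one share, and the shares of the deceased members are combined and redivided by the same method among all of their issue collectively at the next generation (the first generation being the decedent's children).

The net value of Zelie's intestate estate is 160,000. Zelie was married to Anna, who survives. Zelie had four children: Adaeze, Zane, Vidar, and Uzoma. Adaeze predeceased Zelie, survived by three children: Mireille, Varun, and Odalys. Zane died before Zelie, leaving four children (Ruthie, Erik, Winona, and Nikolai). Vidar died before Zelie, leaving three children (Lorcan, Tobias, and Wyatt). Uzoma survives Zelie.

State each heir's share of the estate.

Anna takes one-half of 160,000 = 80,000. The remaining 80,000 passes to the descendants.
The descendants' portion (80,000) is divided at the children's generation into 4 shares of 20,000. Uzoma takes 20,000. The 3 shares of the deceased (Adaeze, Zane, and Vidar) are combined into a pool of 60,000.
That pool (60,000) is divided at the grandchildren's generation equally among Mireille, Varun, Odalys, Ruthie, Erik, Winona, Nikolai, Lorcan, Tobias, and Wyatt: 6,000 each.

Anna: 80,000; Mireille: 6,000; Varun: 6,000; Odalys: 6,000; Ruthie: 6,000; Erik: 6,000; Winona: 6,000; Nikolai: 6,000; Lorcan: 6,000; Tobias: 6,000; Wyatt: 6,000; Uzoma: 20,000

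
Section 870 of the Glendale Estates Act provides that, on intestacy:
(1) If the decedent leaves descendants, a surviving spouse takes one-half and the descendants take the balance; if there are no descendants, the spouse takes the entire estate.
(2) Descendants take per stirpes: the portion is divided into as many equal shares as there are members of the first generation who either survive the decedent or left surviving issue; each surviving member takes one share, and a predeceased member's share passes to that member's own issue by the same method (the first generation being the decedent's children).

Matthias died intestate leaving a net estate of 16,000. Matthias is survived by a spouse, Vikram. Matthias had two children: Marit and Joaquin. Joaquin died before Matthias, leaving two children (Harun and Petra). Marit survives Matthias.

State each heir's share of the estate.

Vikram takes one-half of 16,000 = 8,000. The remaining 8,000 passes to the descendants.
The descendants' portion (8,000) is divided into 2 shares of 4,000: Marit takes 4,000; Joaquin's 4,000 share passes to Joaquin's issue.
Joaquin's share (4,000) is divided into 2 shares of 2,000: Harun and Petra each take 2,000.

Vikram: 8,000; Marit: 4,000; Harun: 2,000; Petra: 2,000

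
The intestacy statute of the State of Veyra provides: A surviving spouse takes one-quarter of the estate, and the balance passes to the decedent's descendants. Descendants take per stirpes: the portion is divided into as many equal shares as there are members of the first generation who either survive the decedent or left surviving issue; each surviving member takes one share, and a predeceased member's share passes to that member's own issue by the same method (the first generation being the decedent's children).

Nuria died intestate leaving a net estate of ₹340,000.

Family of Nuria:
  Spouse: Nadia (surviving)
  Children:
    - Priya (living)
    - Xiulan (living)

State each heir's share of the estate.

Nadia takes one-quarter of ₹340,000 = ₹85,000. The remaining ₹255,000 passes to the descendants.
The descendants' portion (₹255,000) is divided into 2 shares of ₹127,500: Priya and Xiulan each take ₹127,500.

Nadia: ₹85,000; Priya: ₹127,500; Xiulan: ₹127,500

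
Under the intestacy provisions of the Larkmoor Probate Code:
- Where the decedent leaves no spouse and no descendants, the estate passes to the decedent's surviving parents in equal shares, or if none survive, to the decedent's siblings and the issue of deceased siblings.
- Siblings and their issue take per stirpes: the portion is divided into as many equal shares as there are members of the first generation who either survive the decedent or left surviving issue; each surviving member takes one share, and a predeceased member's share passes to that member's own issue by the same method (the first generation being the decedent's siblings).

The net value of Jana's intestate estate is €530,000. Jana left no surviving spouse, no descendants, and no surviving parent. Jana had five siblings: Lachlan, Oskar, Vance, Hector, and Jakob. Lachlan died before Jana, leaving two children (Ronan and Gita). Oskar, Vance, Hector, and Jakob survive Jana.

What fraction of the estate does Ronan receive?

The entire €530,000 passes to the siblings and their issue.
That amount (€530,000) is divided into 5 shares of €106,000: Oskar, Vance, Hector, and Jakob each take €106,000; Lachlan's €106,000 share passes to Lachlan's issue.
Lachlan's share (€106,000) is divided into 2 shares of €53,000: Ronan and Gita each take €53,000.

Ronan receives 1/10 of the estate.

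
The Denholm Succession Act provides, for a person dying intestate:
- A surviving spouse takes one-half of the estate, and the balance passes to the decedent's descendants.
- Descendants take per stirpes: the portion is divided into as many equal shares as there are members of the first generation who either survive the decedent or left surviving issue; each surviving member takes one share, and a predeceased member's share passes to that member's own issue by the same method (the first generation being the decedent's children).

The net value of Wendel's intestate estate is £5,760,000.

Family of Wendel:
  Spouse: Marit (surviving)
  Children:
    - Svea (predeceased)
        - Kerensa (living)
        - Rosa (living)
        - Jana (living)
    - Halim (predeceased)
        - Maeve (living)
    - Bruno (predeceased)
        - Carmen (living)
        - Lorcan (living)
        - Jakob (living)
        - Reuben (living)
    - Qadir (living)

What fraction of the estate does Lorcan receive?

Lorcan receives 1/32 of the estate.

Marit takes one-half of £5,760,000 = £2,880,000. The remaining £2,880,000 passes to the descendants.
The descendants' portion (£2,880,000) is divided into 4 shares of £720,000: Qadir takes £720,000; Svea's £720,000 share passes to Svea's issue; Halim's £720,000 share passes to Halim's issue; Bruno's £720,000 share passes to Bruno's issue.
Svea's share (£720,000) is divided into 3 shares of £240,000: Kerensa, Rosa, and Jana each take £240,000.
Halim's share (£720,000) passes entirely to Maeve.
Bruno's share (£720,000) is divided into 4 shares of £180,000: Carmen, Lorcan, Jakob, and Reuben each take £180,000.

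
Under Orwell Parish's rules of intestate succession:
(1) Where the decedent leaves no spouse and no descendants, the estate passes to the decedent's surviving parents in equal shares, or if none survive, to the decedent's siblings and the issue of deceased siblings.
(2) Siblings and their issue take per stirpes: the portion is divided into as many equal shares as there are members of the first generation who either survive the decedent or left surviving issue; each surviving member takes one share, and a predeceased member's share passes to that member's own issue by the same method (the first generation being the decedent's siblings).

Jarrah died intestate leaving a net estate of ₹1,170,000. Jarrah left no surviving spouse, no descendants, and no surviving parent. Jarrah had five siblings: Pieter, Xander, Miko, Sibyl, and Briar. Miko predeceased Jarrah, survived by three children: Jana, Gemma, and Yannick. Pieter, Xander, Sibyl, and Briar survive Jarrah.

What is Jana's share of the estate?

The entire ₹1,170,000 passes to the siblings and their issue.
That amount (₹1,170,000) is divided into 5 shares of ₹234,000: Pieter, Xander, Sibyl, and Briar each take ₹234,000; Miko's ₹234,000 share passes to Miko's issue.
Miko's share (₹234,000) is divided into 3 shares of ₹78,000: Jana, Gemma, and Yannick each take ₹78,000.

Jana receives ₹78,000.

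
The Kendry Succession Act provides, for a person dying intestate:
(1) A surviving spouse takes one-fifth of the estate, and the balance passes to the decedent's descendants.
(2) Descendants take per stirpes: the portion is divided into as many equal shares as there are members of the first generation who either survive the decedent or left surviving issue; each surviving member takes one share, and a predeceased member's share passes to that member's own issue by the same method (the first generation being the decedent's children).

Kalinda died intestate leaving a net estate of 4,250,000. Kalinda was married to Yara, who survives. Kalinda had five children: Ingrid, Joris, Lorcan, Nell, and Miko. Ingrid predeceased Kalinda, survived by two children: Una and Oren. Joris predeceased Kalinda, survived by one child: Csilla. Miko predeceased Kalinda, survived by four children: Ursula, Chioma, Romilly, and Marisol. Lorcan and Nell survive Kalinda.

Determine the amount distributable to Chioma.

Yara takes one-fifth of 4,250,000 = 850,000. The remaining 3,400,000 passes to the descendants.
The descendants' portion (3,400,000) is divided into 5 shares of 680,000: Lorcan and Nell each take 680,000; Ingrid's 680,000 share passes to Ingrid's issue; Joris's 680,000 share passes to Joris's issue; Miko's 680,000 share passes to Miko's issue.
Ingrid's share (680,000) is divided into 2 shares of 340,000: Una and Oren each take 340,000.
Joris's share (680,000) passes entirely to Csilla.
Miko's share (680,000) is divided into 4 shares of 170,000: Ursula, Chioma, Romilly, and Marisol each take 170,000.

Chioma receives 170,000.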